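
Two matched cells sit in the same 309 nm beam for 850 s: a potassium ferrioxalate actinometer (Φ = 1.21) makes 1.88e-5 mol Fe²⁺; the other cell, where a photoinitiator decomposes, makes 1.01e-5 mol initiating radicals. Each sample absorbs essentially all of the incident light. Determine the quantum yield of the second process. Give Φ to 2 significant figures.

Φ = 0.65

Photons absorbed by the actinometer: 1.88e-5 / 1.21 = 1.554e-5 mol.
Φ(unknown) = 1.01e-5 / 1.554e-5 = 0.65.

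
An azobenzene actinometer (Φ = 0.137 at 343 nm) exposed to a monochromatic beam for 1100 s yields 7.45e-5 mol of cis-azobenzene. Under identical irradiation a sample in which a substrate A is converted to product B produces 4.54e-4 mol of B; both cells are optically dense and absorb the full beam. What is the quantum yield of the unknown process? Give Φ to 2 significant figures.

Photons absorbed by the actinometer: 7.45e-5 / 0.137 = 5.438e-4 mol.
Φ(unknown) = 4.54e-4 / 5.438e-4 = 0.83.

Φ = 0.83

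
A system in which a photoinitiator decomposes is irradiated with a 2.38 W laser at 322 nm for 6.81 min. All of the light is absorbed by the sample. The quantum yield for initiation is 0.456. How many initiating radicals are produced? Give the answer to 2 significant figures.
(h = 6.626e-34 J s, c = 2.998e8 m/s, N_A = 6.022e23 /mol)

Photon energy at 322 nm: hc/λ = (6.626e-34)(2.998e8)/(322e-9) = 6.169e-19 J.
Energy delivered: (2.38 W)(408.6 s) = 972.5 J.
Photons incident: 972.5 / 6.169e-19 = 1.576e21, i.e. 1.576e21/6.022e23 = 0.002617 mol.
Product: Φ × n_abs = 0.456 × 0.002617 = 0.001193 mol.
As a count: 0.001193 × 6.022e23 = 7.2e20.

7.2e20 initiating radicals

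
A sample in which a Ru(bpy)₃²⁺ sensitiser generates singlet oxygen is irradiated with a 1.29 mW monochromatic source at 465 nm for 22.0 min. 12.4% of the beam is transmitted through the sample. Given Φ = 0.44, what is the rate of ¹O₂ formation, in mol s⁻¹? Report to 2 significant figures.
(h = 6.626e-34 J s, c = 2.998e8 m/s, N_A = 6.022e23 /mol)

Photon energy at 465 nm: hc/λ = (6.626e-34)(2.998e8)/(465e-9) = 4.272e-19 J.
Energy delivered: (1.29 mW)(1320 s) = 1.703 J.
Photons incident: 1.703 / 4.272e-19 = 3.986e18, i.e. 3.986e18/6.022e23 = 6.619e-6 mol.
Fraction absorbed: 1 − 12.4/100 = 0.8760.
Photons absorbed: 0.8760 × 6.619e-6 = 5.798e-6 mol.
Product formed: 0.44 × 5.798e-6 = 2.551e-6 mol.
Rate: 2.551e-6 / 1320 s = 1.9e-9 mol s⁻¹.

1.9e-9 mol s⁻¹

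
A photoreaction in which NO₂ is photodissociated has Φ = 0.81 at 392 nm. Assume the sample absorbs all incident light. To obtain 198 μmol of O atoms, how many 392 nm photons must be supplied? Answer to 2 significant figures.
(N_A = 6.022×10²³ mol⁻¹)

Product: 198 μmol = 1.98×10⁻⁴ mol.
Photons that must be absorbed: 1.98×10⁻⁴ / 0.81 = 2.444×10⁻⁴ mol.
Photon count: 2.444×10⁻⁴ × 6.022×10²³ = 1.5×10²⁰.

1.5×10²⁰ photons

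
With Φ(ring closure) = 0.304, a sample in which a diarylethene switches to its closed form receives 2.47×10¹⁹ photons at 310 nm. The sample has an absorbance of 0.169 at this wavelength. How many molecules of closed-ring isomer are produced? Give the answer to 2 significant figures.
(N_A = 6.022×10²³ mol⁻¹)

Moles of photons: 2.47×10¹⁹ / 6.022×10²³ = 4.102×10⁻⁵ mol.
Fraction absorbed: 1 − 10^(−0.169) = 0.3224.
Photons absorbed: 0.3224 × 4.102×10⁻⁵ = 1.322×10⁻⁵ mol.
Product: Φ × n_abs = 0.304 × 1.322×10⁻⁵ = 4.019×10⁻⁶ mol.
As a count: 4.019×10⁻⁶ × 6.022×10²³ = 2.4×10¹⁸.

2.4×10¹⁸ molecules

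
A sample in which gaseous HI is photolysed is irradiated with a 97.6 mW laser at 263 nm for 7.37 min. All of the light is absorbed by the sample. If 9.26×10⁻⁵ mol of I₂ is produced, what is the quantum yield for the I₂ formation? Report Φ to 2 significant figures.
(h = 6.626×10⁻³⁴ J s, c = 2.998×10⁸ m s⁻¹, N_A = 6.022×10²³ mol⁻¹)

Photon energy at 263 nm: hc/λ = (6.626×10⁻³⁴)(2.998×10⁸)/(263×10⁻⁹) = 7.553×10⁻¹⁹ J.
Energy delivered: (97.6 mW)(442.2 s) = 43.16 J.
Photons incident: 43.16 / 7.553×10⁻¹⁹ = 5.714×10¹⁹, i.e. 5.714×10¹⁹/6.022×10²³ = 9.489×10⁻⁵ mol.
Φ = 9.26×10⁻⁵ mol / 9.489×10⁻⁵ mol photons = 0.98.

Φ = 0.98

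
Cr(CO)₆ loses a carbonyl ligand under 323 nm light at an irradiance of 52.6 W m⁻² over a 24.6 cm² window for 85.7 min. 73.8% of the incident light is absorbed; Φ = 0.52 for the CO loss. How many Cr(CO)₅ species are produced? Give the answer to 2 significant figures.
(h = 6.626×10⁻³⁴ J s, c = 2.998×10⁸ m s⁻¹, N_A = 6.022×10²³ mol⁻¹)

Photon energy at 323 nm: hc/λ = (6.626×10⁻³⁴)(2.998×10⁸)/(323×10⁻⁹) = 6.150×10⁻¹⁹ J.
Energy delivered: (52.6 W m⁻²)(24.6×10⁻⁴ m²)(5142 s) = 665.4 J.
Photons incident: 665.4 / 6.150×10⁻¹⁹ = 1.082×10²¹, i.e. 1.082×10²¹/6.022×10²³ = 0.001797 mol.
Photons absorbed: 0.738 × 0.001797 = 0.001326 mol.
Product: Φ × n_abs = 0.52 × 0.001326 = 6.895×10⁻⁴ mol.
As a count: 6.895×10⁻⁴ × 6.022×10²³ = 4.2×10²⁰.

4.2×10²⁰ species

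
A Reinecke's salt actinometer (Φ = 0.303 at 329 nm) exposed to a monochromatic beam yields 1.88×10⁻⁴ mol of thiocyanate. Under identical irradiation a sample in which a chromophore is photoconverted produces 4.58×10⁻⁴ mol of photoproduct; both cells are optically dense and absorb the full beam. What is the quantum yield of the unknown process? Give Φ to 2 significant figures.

Photons absorbed by the actinometer: 1.88×10⁻⁴ / 0.303 = 6.205×10⁻⁴ mol.
Φ(unknown) = 4.58×10⁻⁴ / 6.205×10⁻⁴ = 0.74.

Φ = 0.74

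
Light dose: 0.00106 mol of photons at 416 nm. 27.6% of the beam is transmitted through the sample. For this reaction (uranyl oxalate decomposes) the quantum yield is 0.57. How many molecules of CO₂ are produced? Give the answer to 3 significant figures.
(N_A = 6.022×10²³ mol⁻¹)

2.63×10²⁰ molecules

Fraction absorbed: 1 − 27.6/100 = 0.7240.
Photons absorbed: 0.7240 × 0.00106 = 7.674×10⁻⁴ mol.
Product: Φ × n_abs = 0.57 × 7.674×10⁻⁴ = 4.374×10⁻⁴ mol.
As a count: 4.374×10⁻⁴ × 6.022×10²³ = 2.63×10²⁰.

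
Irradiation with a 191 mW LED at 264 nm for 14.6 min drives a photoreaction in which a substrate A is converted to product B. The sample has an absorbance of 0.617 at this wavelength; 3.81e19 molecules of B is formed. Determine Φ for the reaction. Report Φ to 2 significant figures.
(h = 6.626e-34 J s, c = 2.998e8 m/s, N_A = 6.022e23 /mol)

Φ = 0.23

Product: 3.81e19 / 6.022e23 = 6.327e-5 mol.
Photon energy at 264 nm: hc/λ = (6.626e-34)(2.998e8)/(264e-9) = 7.525e-19 J.
Energy delivered: (191 mW)(876 s) = 167.3 J.
Photons incident: 167.3 / 7.525e-19 = 2.223e20, i.e. 2.223e20/6.022e23 = 3.691e-4 mol.
Fraction absorbed: 1 − 10^(−0.617) = 0.7585.
Photons absorbed: 0.7585 × 3.691e-4 = 2.800e-4 mol.
Φ = 6.327e-5 mol / 2.800e-4 mol photons = 0.23.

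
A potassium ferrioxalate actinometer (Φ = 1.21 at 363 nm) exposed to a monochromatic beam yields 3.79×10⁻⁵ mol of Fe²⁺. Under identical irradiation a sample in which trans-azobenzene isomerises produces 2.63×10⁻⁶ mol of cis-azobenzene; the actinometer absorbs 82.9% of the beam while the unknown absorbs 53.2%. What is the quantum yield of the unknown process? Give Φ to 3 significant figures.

Φ = 0.131

Photons absorbed by the actinometer: 3.79×10⁻⁵ / 1.21 = 3.132×10⁻⁵ mol.
Incident flux: 3.132×10⁻⁵ / 0.829 = 3.778×10⁻⁵ einstein.
Absorbed by unknown: 0.532 × 3.778×10⁻⁵ = 2.010×10⁻⁵ mol.
Φ(unknown) = 2.63×10⁻⁶ / 2.010×10⁻⁵ = 0.131.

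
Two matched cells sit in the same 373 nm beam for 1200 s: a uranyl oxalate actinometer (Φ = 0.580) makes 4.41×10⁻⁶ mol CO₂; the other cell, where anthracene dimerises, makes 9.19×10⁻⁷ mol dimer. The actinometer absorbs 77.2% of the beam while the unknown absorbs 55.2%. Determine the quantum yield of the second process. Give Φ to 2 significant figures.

Photons absorbed by the actinometer: 4.41×10⁻⁶ / 0.580 = 7.603×10⁻⁶ mol.
Incident flux: 7.603×10⁻⁶ / 0.772 = 9.848×10⁻⁶ einstein.
Absorbed by unknown: 0.552 × 9.848×10⁻⁶ = 5.436×10⁻⁶ mol.
Φ(unknown) = 9.19×10⁻⁷ / 5.436×10⁻⁶ = 0.17.

Φ = 0.17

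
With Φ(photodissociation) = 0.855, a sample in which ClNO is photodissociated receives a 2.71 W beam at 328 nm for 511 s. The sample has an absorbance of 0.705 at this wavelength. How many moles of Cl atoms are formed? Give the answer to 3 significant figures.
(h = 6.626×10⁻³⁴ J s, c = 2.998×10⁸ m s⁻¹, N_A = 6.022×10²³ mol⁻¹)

Photon energy at 328 nm: hc/λ = (6.626×10⁻³⁴)(2.998×10⁸)/(328×10⁻⁹) = 6.056×10⁻¹⁹ J.
Energy delivered: (2.71 W)(511 s) = 1385 J.
Photons incident: 1385 / 6.056×10⁻¹⁹ = 2.287×10²¹, i.e. 2.287×10²¹/6.022×10²³ = 0.003798 mol.
Fraction absorbed: 1 − 10^(−0.705) = 0.8028.
Photons absorbed: 0.8028 × 0.003798 = 0.003049 mol.
Product: Φ × n_abs = 0.855 × 0.003049 = 0.002607 mol.

0.00261 mol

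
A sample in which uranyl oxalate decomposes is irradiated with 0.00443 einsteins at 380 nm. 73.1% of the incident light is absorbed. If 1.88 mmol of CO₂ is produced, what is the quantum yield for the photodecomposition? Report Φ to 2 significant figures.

Φ = 0.58

Product: 1.88 mmol = 0.00188 mol.
Photons absorbed: 0.731 × 0.00443 = 0.003238 mol.
Φ = 0.00188 mol / 0.003238 mol photons = 0.58.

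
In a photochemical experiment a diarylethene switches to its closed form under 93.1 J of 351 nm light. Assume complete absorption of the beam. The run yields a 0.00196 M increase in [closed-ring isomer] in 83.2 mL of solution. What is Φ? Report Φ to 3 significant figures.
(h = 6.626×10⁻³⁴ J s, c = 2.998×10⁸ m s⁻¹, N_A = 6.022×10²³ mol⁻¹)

Product: (0.00196 M)(0.0832 L) = 1.631×10⁻⁴ mol.
Photon energy at 351 nm: hc/λ = (6.626×10⁻³⁴)(2.998×10⁸)/(351×10⁻⁹) = 5.659×10⁻¹⁹ J.
Photons incident: 93.1 / 5.659×10⁻¹⁹ = 1.645×10²⁰, i.e. 1.645×10²⁰/6.022×10²³ = 2.732×10⁻⁴ mol.
Φ = 1.631×10⁻⁴ mol / 2.732×10⁻⁴ mol photons = 0.597.

Φ = 0.597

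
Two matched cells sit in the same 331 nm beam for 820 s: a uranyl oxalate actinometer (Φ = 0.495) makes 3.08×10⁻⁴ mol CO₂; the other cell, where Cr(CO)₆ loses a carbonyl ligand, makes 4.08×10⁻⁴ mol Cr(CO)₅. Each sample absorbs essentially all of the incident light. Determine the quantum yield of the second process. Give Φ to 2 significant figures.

Φ = 0.66

Photons absorbed by the actinometer: 3.08×10⁻⁴ / 0.495 = 6.222×10⁻⁴ mol.
Φ(unknown) = 4.08×10⁻⁴ / 6.222×10⁻⁴ = 0.66.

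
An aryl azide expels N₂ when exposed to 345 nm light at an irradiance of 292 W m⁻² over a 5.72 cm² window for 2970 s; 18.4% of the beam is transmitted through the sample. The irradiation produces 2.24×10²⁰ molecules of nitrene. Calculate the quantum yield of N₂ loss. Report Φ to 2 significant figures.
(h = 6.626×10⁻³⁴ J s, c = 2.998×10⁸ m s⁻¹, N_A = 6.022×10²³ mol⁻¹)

Product: 2.24×10²⁰ / 6.022×10²³ = 3.720×10⁻⁴ mol.
Photon energy at 345 nm: hc/λ = (6.626×10⁻³⁴)(2.998×10⁸)/(345×10⁻⁹) = 5.758×10⁻¹⁹ J.
Energy delivered: (292 W m⁻²)(5.72×10⁻⁴ m²)(2970 s) = 496.1 J.
Photons incident: 496.1 / 5.758×10⁻¹⁹ = 8.616×10²⁰, i.e. 8.616×10²⁰/6.022×10²³ = 0.001431 mol.
Fraction absorbed: 1 − 18.4/100 = 0.8160.
Photons absorbed: 0.8160 × 0.001431 = 0.001168 mol.
Φ = 3.720×10⁻⁴ mol / 0.001168 mol photons = 0.32.

Φ = 0.32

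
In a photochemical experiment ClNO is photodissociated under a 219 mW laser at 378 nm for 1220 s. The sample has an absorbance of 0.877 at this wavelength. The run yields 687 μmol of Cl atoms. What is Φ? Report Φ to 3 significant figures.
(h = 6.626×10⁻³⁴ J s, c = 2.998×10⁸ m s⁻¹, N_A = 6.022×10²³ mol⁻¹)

Product: 687 μmol = 6.87×10⁻⁴ mol.
Photon energy at 378 nm: hc/λ = (6.626×10⁻³⁴)(2.998×10⁸)/(378×10⁻⁹) = 5.255×10⁻¹⁹ J.
Energy delivered: (219 mW)(1220 s) = 267.2 J.
Photons incident: 267.2 / 5.255×10⁻¹⁹ = 5.085×10²⁰, i.e. 5.085×10²⁰/6.022×10²³ = 8.444×10⁻⁴ mol.
Fraction absorbed: 1 − 10^(−0.877) = 0.8673.
Photons absorbed: 0.8673 × 8.444×10⁻⁴ = 7.323×10⁻⁴ mol.
Φ = 6.87×10⁻⁴ mol / 7.323×10⁻⁴ mol photons = 0.938.

Φ = 0.938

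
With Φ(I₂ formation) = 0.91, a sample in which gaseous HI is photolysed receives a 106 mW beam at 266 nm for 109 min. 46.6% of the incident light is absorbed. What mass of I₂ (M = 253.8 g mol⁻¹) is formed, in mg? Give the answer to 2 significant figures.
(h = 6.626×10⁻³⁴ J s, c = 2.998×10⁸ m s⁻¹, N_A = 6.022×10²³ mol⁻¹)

Photon energy at 266 nm: hc/λ = (6.626×10⁻³⁴)(2.998×10⁸)/(266×10⁻⁹) = 7.468×10⁻¹⁹ J.
Energy delivered: (106 mW)(6540 s) = 693.2 J.
Photons incident: 693.2 / 7.468×10⁻¹⁹ = 9.282×10²⁰, i.e. 9.282×10²⁰/6.022×10²³ = 0.001541 mol.
Photons absorbed: 0.466 × 0.001541 = 7.181×10⁻⁴ mol.
Product: Φ × n_abs = 0.91 × 7.181×10⁻⁴ = 6.535×10⁻⁴ mol.
Mass: 6.535×10⁻⁴ × 253.8 = 0.1659 g = 170 mg.

170 mg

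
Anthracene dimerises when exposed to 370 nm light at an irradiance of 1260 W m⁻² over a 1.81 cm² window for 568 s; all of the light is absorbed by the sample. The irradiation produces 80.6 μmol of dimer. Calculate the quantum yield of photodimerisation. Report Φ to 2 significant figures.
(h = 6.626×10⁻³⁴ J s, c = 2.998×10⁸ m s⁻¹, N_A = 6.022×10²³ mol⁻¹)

Product: 80.6 μmol = 8.06×10⁻⁵ mol.
Photon energy at 370 nm: hc/λ = (6.626×10⁻³⁴)(2.998×10⁸)/(370×10⁻⁹) = 5.369×10⁻¹⁹ J.
Energy delivered: (1260 W m⁻²)(1.81×10⁻⁴ m²)(568 s) = 129.5 J.
Photons incident: 129.5 / 5.369×10⁻¹⁹ = 2.412×10²⁰, i.e. 2.412×10²⁰/6.022×10²³ = 4.005×10⁻⁴ mol.
Φ = 8.06×10⁻⁵ mol / 4.005×10⁻⁴ mol photons = 0.20.

Φ = 0.20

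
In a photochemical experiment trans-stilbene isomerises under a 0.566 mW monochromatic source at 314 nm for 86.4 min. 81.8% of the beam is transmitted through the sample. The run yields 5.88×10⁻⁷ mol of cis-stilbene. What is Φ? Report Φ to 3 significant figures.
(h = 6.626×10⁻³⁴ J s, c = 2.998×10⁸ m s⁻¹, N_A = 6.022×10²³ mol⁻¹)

Φ = 0.419

Photon energy at 314 nm: hc/λ = (6.626×10⁻³⁴)(2.998×10⁸)/(314×10⁻⁹) = 6.326×10⁻¹⁹ J.
Energy delivered: (0.566 mW)(5184 s) = 2.934 J.
Photons incident: 2.934 / 6.326×10⁻¹⁹ = 4.638×10¹⁸, i.e. 4.638×10¹⁸/6.022×10²³ = 7.702×10⁻⁶ mol.
Fraction absorbed: 1 − 81.8/100 = 0.1820.
Photons absorbed: 0.1820 × 7.702×10⁻⁶ = 1.402×10⁻⁶ mol.
Φ = 5.88×10⁻⁷ mol / 1.402×10⁻⁶ mol photons = 0.419.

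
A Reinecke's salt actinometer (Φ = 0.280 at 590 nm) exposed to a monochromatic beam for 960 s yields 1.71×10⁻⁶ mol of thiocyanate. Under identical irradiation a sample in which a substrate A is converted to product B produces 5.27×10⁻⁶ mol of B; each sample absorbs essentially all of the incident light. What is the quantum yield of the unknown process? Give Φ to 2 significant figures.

Photons absorbed by the actinometer: 1.71×10⁻⁶ / 0.280 = 6.107×10⁻⁶ mol.
Φ(unknown) = 5.27×10⁻⁶ / 6.107×10⁻⁶ = 0.86.

Φ = 0.86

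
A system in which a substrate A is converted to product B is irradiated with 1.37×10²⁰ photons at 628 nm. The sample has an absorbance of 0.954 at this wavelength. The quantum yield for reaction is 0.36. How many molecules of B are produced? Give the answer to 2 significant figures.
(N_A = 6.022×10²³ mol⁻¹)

Moles of photons: 1.37×10²⁰ / 6.022×10²³ = 2.275×10⁻⁴ mol.
Fraction absorbed: 1 − 10^(−0.954) = 0.8888.
Photons absorbed: 0.8888 × 2.275×10⁻⁴ = 2.022×10⁻⁴ mol.
Product: Φ × n_abs = 0.36 × 2.022×10⁻⁴ = 7.279×10⁻⁵ mol.
As a count: 7.279×10⁻⁵ × 6.022×10²³ = 4.4×10¹⁹.

4.4×10¹⁹ molecules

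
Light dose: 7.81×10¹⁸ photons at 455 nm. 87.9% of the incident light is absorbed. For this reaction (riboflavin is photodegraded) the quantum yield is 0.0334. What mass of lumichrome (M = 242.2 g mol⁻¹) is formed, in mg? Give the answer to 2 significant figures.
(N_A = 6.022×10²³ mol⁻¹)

0.092 mg

Moles of photons: 7.81×10¹⁸ / 6.022×10²³ = 1.297×10⁻⁵ mol.
Photons absorbed: 0.879 × 1.297×10⁻⁵ = 1.140×10⁻⁵ mol.
Product: Φ × n_abs = 0.0334 × 1.140×10⁻⁵ = 3.808×10⁻⁷ mol.
Mass: 3.808×10⁻⁷ × 242.2 = 9.223×10⁻⁵ g = 0.092 mg.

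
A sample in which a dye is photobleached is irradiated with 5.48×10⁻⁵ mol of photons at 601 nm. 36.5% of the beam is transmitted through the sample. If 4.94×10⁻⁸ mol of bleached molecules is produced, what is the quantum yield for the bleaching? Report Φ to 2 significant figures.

Fraction absorbed: 1 − 36.5/100 = 0.6350.
Photons absorbed: 0.6350 × 5.48×10⁻⁵ = 3.480×10⁻⁵ mol.
Φ = 4.94×10⁻⁸ mol / 3.480×10⁻⁵ mol photons = 0.0014.

Φ = 0.0014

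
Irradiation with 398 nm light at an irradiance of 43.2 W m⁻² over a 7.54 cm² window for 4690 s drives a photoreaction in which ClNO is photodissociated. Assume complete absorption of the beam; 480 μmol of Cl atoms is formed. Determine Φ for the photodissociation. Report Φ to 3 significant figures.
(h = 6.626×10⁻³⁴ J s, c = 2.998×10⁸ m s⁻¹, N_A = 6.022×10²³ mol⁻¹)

Φ = 0.944

Product: 480 μmol = 4.80×10⁻⁴ mol.
Photon energy at 398 nm: hc/λ = (6.626×10⁻³⁴)(2.998×10⁸)/(398×10⁻⁹) = 4.991×10⁻¹⁹ J.
Energy delivered: (43.2 W m⁻²)(7.54×10⁻⁴ m²)(4690 s) = 152.8 J.
Photons incident: 152.8 / 4.991×10⁻¹⁹ = 3.062×10²⁰, i.e. 3.062×10²⁰/6.022×10²³ = 5.085×10⁻⁴ mol.
Φ = 4.80×10⁻⁴ mol / 5.085×10⁻⁴ mol photons = 0.944.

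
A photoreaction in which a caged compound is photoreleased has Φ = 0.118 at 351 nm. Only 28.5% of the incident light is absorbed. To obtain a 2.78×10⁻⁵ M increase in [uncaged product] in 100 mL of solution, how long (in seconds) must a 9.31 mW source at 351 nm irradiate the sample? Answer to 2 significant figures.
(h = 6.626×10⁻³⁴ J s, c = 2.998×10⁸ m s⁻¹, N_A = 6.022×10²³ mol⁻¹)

Product: (2.78×10⁻⁵ M)(0.1 L) = 2.780×10⁻⁶ mol.
Photons that must be absorbed: 2.780×10⁻⁶ / 0.118 = 2.356×10⁻⁵ mol.
Incident photons needed: 2.356×10⁻⁵ / 0.285 = 8.267×10⁻⁵ mol.
Photon energy: hc/λ = 5.659×10⁻¹⁹ J; per mole, 3.408×10⁵ J mol⁻¹.
Energy required: 8.267×10⁻⁵ × 3.408×10⁵ = 28.17 J.
Time: 28.17 J / 0.00931 W = 3000 s.

t ≈ 3000 s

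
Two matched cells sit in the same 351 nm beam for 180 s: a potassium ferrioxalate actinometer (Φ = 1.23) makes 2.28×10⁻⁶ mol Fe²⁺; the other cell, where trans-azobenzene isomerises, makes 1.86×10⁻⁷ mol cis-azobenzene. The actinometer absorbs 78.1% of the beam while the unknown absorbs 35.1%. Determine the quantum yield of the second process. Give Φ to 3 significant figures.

Photons absorbed by the actinometer: 2.28×10⁻⁶ / 1.23 = 1.854×10⁻⁶ mol.
Incident flux: 1.854×10⁻⁶ / 0.781 = 2.374×10⁻⁶ einstein.
Absorbed by unknown: 0.351 × 2.374×10⁻⁶ = 8.333×10⁻⁷ mol.
Φ(unknown) = 1.86×10⁻⁷ / 8.333×10⁻⁷ = 0.223.

Φ = 0.223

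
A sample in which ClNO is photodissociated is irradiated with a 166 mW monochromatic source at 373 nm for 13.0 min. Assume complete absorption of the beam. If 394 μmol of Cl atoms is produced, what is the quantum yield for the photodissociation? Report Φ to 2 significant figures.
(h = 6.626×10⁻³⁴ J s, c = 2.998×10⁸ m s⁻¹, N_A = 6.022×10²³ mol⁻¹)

Φ = 0.98

Product: 394 μmol = 3.94×10⁻⁴ mol.
Photon energy at 373 nm: hc/λ = (6.626×10⁻³⁴)(2.998×10⁸)/(373×10⁻⁹) = 5.326×10⁻¹⁹ J.
Energy delivered: (166 mW)(780 s) = 129.5 J.
Photons incident: 129.5 / 5.326×10⁻¹⁹ = 2.431×10²⁰, i.e. 2.431×10²⁰/6.022×10²³ = 4.037×10⁻⁴ mol.
Φ = 3.94×10⁻⁴ mol / 4.037×10⁻⁴ mol photons = 0.98.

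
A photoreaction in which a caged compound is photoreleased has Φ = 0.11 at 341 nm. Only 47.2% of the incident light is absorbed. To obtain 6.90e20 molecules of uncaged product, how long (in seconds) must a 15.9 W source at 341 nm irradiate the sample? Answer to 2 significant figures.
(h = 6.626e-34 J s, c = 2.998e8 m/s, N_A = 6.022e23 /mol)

Product: 6.90e20 / 6.022e23 = 0.001146 mol.
Photons that must be absorbed: 0.001146 / 0.11 = 0.01042 mol.
Incident photons needed: 0.01042 / 0.472 = 0.02208 mol.
Photon energy: hc/λ = 5.825e-19 J; per mole, 3.508e5 J mol⁻¹.
Energy required: 0.02208 × 3.508e5 = 7746 J.
Time: 7746 J / 15.9 W = 490 s.

t ≈ 490 s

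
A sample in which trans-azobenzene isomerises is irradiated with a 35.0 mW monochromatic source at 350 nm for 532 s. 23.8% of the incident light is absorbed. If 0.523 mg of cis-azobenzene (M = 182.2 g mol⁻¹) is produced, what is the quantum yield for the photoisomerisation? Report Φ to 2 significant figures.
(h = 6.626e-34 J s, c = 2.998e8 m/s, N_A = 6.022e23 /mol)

Product: 0.523 mg / 182.2 g mol⁻¹ = 2.870e-6 mol.
Photon energy at 350 nm: hc/λ = (6.626e-34)(2.998e8)/(350e-9) = 5.676e-19 J.
Energy delivered: (35.0 mW)(532 s) = 18.62 J.
Photons incident: 18.62 / 5.676e-19 = 3.280e19, i.e. 3.280e19/6.022e23 = 5.447e-5 mol.
Photons absorbed: 0.238 × 5.447e-5 = 1.296e-5 mol.
Φ = 2.870e-6 mol / 1.296e-5 mol photons = 0.22.

Φ = 0.22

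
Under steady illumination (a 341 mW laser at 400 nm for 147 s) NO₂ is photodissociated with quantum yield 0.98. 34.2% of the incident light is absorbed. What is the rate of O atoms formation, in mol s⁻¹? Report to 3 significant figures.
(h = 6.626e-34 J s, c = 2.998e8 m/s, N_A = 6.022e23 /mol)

Photon energy at 400 nm: hc/λ = (6.626e-34)(2.998e8)/(400e-9) = 4.966e-19 J.
Energy delivered: (341 mW)(147 s) = 50.13 J.
Photons incident: 50.13 / 4.966e-19 = 1.009e20, i.e. 1.009e20/6.022e23 = 1.676e-4 mol.
Photons absorbed: 0.342 × 1.676e-4 = 5.732e-5 mol.
Product formed: 0.98 × 5.732e-5 = 5.617e-5 mol.
Rate: 5.617e-5 / 147 s = 3.82e-7 mol s⁻¹.

3.82e-7 mol s⁻¹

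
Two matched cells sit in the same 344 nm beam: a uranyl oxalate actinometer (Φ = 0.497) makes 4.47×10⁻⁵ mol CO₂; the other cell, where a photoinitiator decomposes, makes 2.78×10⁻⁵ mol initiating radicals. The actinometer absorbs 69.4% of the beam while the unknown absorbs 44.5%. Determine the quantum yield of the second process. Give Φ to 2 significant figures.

Φ = 0.48

Photons absorbed by the actinometer: 4.47×10⁻⁵ / 0.497 = 8.994×10⁻⁵ mol.
Incident flux: 8.994×10⁻⁵ / 0.694 = 1.296×10⁻⁴ einstein.
Absorbed by unknown: 0.445 × 1.296×10⁻⁴ = 5.767×10⁻⁵ mol.
Φ(unknown) = 2.78×10⁻⁵ / 5.767×10⁻⁵ = 0.48.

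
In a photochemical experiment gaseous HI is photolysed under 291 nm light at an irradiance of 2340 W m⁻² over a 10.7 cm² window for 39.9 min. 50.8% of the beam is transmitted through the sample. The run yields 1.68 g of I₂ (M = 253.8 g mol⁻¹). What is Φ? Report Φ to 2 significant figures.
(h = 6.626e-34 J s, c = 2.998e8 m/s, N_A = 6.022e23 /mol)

Product: 1.68 g / 253.8 g mol⁻¹ = 0.006619 mol.
Photon energy at 291 nm: hc/λ = (6.626e-34)(2.998e8)/(291e-9) = 6.826e-19 J.
Energy delivered: (2340 W m⁻²)(10.7e-4 m²)(2394 s) = 5994 J.
Photons incident: 5994 / 6.826e-19 = 8.781e21, i.e. 8.781e21/6.022e23 = 0.01458 mol.
Fraction absorbed: 1 − 50.8/100 = 0.4920.
Photons absorbed: 0.4920 × 0.01458 = 0.007173 mol.
Φ = 0.006619 mol / 0.007173 mol photons = 0.92.

Φ = 0.92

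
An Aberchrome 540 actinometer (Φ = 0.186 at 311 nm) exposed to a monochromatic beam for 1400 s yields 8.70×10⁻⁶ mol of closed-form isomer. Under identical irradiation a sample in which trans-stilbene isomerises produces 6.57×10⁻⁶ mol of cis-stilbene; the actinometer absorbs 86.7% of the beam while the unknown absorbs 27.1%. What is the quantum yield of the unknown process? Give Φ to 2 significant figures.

Φ = 0.45

Photons absorbed by the actinometer: 8.70×10⁻⁶ / 0.186 = 4.677×10⁻⁵ mol.
Incident flux: 4.677×10⁻⁵ / 0.867 = 5.394×10⁻⁵ einstein.
Absorbed by unknown: 0.271 × 5.394×10⁻⁵ = 1.462×10⁻⁵ mol.
Φ(unknown) = 6.57×10⁻⁶ / 1.462×10⁻⁵ = 0.45.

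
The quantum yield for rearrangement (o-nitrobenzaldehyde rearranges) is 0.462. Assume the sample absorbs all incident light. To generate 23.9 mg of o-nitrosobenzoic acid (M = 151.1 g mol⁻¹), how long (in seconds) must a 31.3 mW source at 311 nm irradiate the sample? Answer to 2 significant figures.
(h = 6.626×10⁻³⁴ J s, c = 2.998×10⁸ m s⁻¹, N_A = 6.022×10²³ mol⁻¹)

t ≈ 4200 s

Product: 23.9 mg / 151.1 g mol⁻¹ = 1.582×10⁻⁴ mol.
Photons that must be absorbed: 1.582×10⁻⁴ / 0.462 = 3.424×10⁻⁴ mol.
Photon energy: hc/λ = 6.387×10⁻¹⁹ J; per mole, 3.846×10⁵ J mol⁻¹.
Energy required: 3.424×10⁻⁴ × 3.846×10⁵ = 131.7 J.
Time: 131.7 J / 0.0313 W = 4200 s.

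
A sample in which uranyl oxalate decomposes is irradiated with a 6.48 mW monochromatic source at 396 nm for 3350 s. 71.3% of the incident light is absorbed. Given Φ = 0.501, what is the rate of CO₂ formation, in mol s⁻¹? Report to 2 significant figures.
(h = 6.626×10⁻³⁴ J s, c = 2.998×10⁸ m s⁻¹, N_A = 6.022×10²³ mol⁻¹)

Photon energy at 396 nm: hc/λ = (6.626×10⁻³⁴)(2.998×10⁸)/(396×10⁻⁹) = 5.016×10⁻¹⁹ J.
Energy delivered: (6.48 mW)(3350 s) = 21.71 J.
Photons incident: 21.71 / 5.016×10⁻¹⁹ = 4.328×10¹⁹, i.e. 4.328×10¹⁹/6.022×10²³ = 7.187×10⁻⁵ mol.
Photons absorbed: 0.713 × 7.187×10⁻⁵ = 5.124×10⁻⁵ mol.
Product formed: 0.501 × 5.124×10⁻⁵ = 2.567×10⁻⁵ mol.
Rate: 2.567×10⁻⁵ / 3350 s = 7.7×10⁻⁹ mol s⁻¹.

7.7×10⁻⁹ mol s⁻¹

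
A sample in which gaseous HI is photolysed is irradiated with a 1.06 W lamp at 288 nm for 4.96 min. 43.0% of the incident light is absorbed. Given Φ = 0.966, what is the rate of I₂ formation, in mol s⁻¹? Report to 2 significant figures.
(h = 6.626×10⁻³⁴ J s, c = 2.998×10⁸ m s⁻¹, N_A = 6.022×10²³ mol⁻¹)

Photon energy at 288 nm: hc/λ = (6.626×10⁻³⁴)(2.998×10⁸)/(288×10⁻⁹) = 6.897×10⁻¹⁹ J.
Energy delivered: (1.06 W)(297.6 s) = 315.5 J.
Photons incident: 315.5 / 6.897×10⁻¹⁹ = 4.574×10²⁰, i.e. 4.574×10²⁰/6.022×10²³ = 7.595×10⁻⁴ mol.
Photons absorbed: 0.430 × 7.595×10⁻⁴ = 3.266×10⁻⁴ mol.
Product formed: 0.966 × 3.266×10⁻⁴ = 3.155×10⁻⁴ mol.
Rate: 3.155×10⁻⁴ / 297.6 s = 1.1×10⁻⁶ mol s⁻¹.

1.1×10⁻⁶ mol s⁻¹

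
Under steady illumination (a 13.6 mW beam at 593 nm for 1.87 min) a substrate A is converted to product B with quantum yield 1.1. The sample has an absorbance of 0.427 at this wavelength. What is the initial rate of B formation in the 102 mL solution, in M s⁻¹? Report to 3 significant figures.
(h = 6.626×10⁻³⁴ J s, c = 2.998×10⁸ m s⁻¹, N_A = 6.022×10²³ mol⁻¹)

Photon energy at 593 nm: hc/λ = (6.626×10⁻³⁴)(2.998×10⁸)/(593×10⁻⁹) = 3.350×10⁻¹⁹ J.
Energy delivered: (13.6 mW)(112.2 s) = 1.526 J.
Photons incident: 1.526 / 3.350×10⁻¹⁹ = 4.555×10¹⁸, i.e. 4.555×10¹⁸/6.022×10²³ = 7.564×10⁻⁶ mol.
Fraction absorbed: 1 − 10^(−0.427) = 0.6259.
Photons absorbed: 0.6259 × 7.564×10⁻⁶ = 4.734×10⁻⁶ mol.
Product formed: 1.1 × 4.734×10⁻⁶ = 5.207×10⁻⁶ mol.
Rate: 5.207×10⁻⁶ mol / (112.2 s × 0.102 L) = 4.55×10⁻⁷ M s⁻¹.

4.55×10⁻⁷ M s⁻¹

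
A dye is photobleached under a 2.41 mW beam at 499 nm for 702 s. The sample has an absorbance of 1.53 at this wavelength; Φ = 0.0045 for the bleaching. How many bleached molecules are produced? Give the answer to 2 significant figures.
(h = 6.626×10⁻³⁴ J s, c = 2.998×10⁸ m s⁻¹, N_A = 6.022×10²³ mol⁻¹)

1.9×10¹⁶ bleached molecules

Photon energy at 499 nm: hc/λ = (6.626×10⁻³⁴)(2.998×10⁸)/(499×10⁻⁹) = 3.981×10⁻¹⁹ J.
Energy delivered: (2.41 mW)(702 s) = 1.692 J.
Photons incident: 1.692 / 3.981×10⁻¹⁹ = 4.250×10¹⁸, i.e. 4.250×10¹⁸/6.022×10²³ = 7.057×10⁻⁶ mol.
Fraction absorbed: 1 − 10^(−1.53) = 0.9705.
Photons absorbed: 0.9705 × 7.057×10⁻⁶ = 6.849×10⁻⁶ mol.
Product: Φ × n_abs = 0.0045 × 6.849×10⁻⁶ = 3.082×10⁻⁸ mol.
As a count: 3.082×10⁻⁸ × 6.022×10²³ = 1.9×10¹⁶.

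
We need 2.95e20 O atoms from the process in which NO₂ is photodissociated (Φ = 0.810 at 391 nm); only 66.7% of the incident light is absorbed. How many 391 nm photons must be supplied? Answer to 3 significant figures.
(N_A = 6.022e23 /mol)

Product: 2.95e20 / 6.022e23 = 4.899e-4 mol.
Photons that must be absorbed: 4.899e-4 / 0.810 = 6.048e-4 mol.
Incident photons needed: 6.048e-4 / 0.667 = 9.067e-4 mol.
Photon count: 9.067e-4 × 6.022e23 = 5.46e20.

5.46e20 photons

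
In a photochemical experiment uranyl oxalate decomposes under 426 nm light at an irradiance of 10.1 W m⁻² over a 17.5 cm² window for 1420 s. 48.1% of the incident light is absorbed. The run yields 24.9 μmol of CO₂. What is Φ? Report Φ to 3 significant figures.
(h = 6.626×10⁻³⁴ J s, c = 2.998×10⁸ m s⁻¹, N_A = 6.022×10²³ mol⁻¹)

Φ = 0.579

Product: 24.9 μmol = 2.49×10⁻⁵ mol.
Photon energy at 426 nm: hc/λ = (6.626×10⁻³⁴)(2.998×10⁸)/(426×10⁻⁹) = 4.663×10⁻¹⁹ J.
Energy delivered: (10.1 W m⁻²)(17.5×10⁻⁴ m²)(1420 s) = 25.10 J.
Photons incident: 25.10 / 4.663×10⁻¹⁹ = 5.383×10¹⁹, i.e. 5.383×10¹⁹/6.022×10²³ = 8.939×10⁻⁵ mol.
Photons absorbed: 0.481 × 8.939×10⁻⁵ = 4.300×10⁻⁵ mol.
Φ = 2.49×10⁻⁵ mol / 4.300×10⁻⁵ mol photons = 0.579.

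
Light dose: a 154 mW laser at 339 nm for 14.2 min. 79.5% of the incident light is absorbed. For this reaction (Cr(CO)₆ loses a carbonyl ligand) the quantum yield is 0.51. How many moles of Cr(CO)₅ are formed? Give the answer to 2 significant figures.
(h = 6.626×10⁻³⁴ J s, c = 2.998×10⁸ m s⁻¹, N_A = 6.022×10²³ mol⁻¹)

Photon energy at 339 nm: hc/λ = (6.626×10⁻³⁴)(2.998×10⁸)/(339×10⁻⁹) = 5.860×10⁻¹⁹ J.
Energy delivered: (154 mW)(852 s) = 131.2 J.
Photons incident: 131.2 / 5.860×10⁻¹⁹ = 2.239×10²⁰, i.e. 2.239×10²⁰/6.022×10²³ = 3.718×10⁻⁴ mol.
Photons absorbed: 0.795 × 3.718×10⁻⁴ = 2.956×10⁻⁴ mol.
Product: Φ × n_abs = 0.51 × 2.956×10⁻⁴ = 1.508×10⁻⁴ mol.

1.5×10⁻⁴ mol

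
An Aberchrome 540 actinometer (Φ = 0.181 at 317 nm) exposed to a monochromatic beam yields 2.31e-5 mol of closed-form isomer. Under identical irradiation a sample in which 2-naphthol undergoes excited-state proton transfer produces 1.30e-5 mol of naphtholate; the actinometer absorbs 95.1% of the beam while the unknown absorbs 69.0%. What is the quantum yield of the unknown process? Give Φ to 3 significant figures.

Φ = 0.140

Photons absorbed by the actinometer: 2.31e-5 / 0.181 = 1.276e-4 mol.
Incident flux: 1.276e-4 / 0.951 = 1.342e-4 einstein.
Absorbed by unknown: 0.690 × 1.342e-4 = 9.260e-5 mol.
Φ(unknown) = 1.30e-5 / 9.260e-5 = 0.140.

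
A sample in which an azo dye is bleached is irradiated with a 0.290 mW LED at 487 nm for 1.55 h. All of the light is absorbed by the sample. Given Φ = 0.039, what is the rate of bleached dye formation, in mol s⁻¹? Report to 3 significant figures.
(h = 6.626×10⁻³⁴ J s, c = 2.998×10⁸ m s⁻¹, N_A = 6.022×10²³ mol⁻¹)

4.60×10⁻¹¹ mol s⁻¹

Photon energy at 487 nm: hc/λ = (6.626×10⁻³⁴)(2.998×10⁸)/(487×10⁻⁹) = 4.079×10⁻¹⁹ J.
Energy delivered: (0.290 mW)(5580 s) = 1.618 J.
Photons incident: 1.618 / 4.079×10⁻¹⁹ = 3.967×10¹⁸, i.e. 3.967×10¹⁸/6.022×10²³ = 6.588×10⁻⁶ mol.
Product formed: 0.039 × 6.588×10⁻⁶ = 2.569×10⁻⁷ mol.
Rate: 2.569×10⁻⁷ / 5580 s = 4.60×10⁻¹¹ mol s⁻¹.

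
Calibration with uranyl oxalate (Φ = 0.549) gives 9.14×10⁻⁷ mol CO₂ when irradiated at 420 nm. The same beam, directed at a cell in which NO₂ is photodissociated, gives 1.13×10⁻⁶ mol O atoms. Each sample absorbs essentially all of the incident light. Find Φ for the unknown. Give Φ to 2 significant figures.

Φ = 0.68

Photons absorbed by the actinometer: 9.14×10⁻⁷ / 0.549 = 1.665×10⁻⁶ mol.
Φ(unknown) = 1.13×10⁻⁶ / 1.665×10⁻⁶ = 0.68.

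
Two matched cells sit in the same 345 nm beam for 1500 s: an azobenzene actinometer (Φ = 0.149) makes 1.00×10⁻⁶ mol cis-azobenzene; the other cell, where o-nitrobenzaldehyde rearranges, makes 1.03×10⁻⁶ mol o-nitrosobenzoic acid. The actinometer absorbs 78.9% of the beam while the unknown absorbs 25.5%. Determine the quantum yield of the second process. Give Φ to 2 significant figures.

Φ = 0.47

Photons absorbed by the actinometer: 1.00×10⁻⁶ / 0.149 = 6.711×10⁻⁶ mol.
Incident flux: 6.711×10⁻⁶ / 0.789 = 8.506×10⁻⁶ einstein.
Absorbed by unknown: 0.255 × 8.506×10⁻⁶ = 2.169×10⁻⁶ mol.
Φ(unknown) = 1.03×10⁻⁶ / 2.169×10⁻⁶ = 0.47.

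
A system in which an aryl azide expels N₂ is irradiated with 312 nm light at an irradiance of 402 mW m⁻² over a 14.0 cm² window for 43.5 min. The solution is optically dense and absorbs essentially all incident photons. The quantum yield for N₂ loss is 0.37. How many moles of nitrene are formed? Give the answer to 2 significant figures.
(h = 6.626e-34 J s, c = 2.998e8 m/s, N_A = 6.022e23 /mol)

Photon energy at 312 nm: hc/λ = (6.626e-34)(2.998e8)/(312e-9) = 6.367e-19 J.
Energy delivered: (402 mW m⁻²)(14.0e-4 m²)(2610 s) = 1.469 J.
Photons incident: 1.469 / 6.367e-19 = 2.307e18, i.e. 2.307e18/6.022e23 = 3.831e-6 mol.
Product: Φ × n_abs = 0.37 × 3.831e-6 = 1.417e-6 mol.

1.4e-6 mol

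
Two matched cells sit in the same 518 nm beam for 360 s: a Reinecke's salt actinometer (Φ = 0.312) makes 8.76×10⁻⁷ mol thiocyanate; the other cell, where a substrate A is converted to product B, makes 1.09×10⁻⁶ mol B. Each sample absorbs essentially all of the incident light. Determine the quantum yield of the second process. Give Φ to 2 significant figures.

Photons absorbed by the actinometer: 8.76×10⁻⁷ / 0.312 = 2.808×10⁻⁶ mol.
Φ(unknown) = 1.09×10⁻⁶ / 2.808×10⁻⁶ = 0.39.

Φ = 0.39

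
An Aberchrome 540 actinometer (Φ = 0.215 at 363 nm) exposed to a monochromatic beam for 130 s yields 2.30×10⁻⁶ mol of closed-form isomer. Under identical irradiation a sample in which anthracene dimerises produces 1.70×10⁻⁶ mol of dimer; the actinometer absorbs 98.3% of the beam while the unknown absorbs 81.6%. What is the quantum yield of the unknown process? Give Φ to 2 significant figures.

Φ = 0.19

Photons absorbed by the actinometer: 2.30×10⁻⁶ / 0.215 = 1.070×10⁻⁵ mol.
Incident flux: 1.070×10⁻⁵ / 0.983 = 1.089×10⁻⁵ einstein.
Absorbed by unknown: 0.816 × 1.089×10⁻⁵ = 8.886×10⁻⁶ mol.
Φ(unknown) = 1.70×10⁻⁶ / 8.886×10⁻⁶ = 0.19.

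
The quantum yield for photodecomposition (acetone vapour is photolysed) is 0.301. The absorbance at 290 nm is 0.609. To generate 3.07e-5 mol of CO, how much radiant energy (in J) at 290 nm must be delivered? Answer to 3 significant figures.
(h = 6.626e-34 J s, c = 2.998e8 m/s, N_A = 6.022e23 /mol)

Photons that must be absorbed: 3.07e-5 / 0.301 = 1.020e-4 mol.
Fraction absorbed: 1 − 10^(−0.609) = 0.7540.
Incident photons needed: 1.020e-4 / 0.7540 = 1.353e-4 mol.
Photon energy: hc/λ = 6.850e-19 J; per mole, 4.125e5 J mol⁻¹.
Energy required: 1.353e-4 × 4.125e5 = 55.8 J.

55.8 J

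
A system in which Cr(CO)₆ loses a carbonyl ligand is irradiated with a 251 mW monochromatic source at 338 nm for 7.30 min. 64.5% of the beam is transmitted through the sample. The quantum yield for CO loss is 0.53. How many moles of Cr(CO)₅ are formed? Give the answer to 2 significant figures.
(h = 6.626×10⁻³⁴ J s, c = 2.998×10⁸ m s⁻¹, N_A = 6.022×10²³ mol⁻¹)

5.8×10⁻⁵ mol

Photon energy at 338 nm: hc/λ = (6.626×10⁻³⁴)(2.998×10⁸)/(338×10⁻⁹) = 5.877×10⁻¹⁹ J.
Energy delivered: (251 mW)(438 s) = 109.9 J.
Photons incident: 109.9 / 5.877×10⁻¹⁹ = 1.870×10²⁰, i.e. 1.870×10²⁰/6.022×10²³ = 3.105×10⁻⁴ mol.
Fraction absorbed: 1 − 64.5/100 = 0.3550.
Photons absorbed: 0.3550 × 3.105×10⁻⁴ = 1.102×10⁻⁴ mol.
Product: Φ × n_abs = 0.53 × 1.102×10⁻⁴ = 5.841×10⁻⁵ mol.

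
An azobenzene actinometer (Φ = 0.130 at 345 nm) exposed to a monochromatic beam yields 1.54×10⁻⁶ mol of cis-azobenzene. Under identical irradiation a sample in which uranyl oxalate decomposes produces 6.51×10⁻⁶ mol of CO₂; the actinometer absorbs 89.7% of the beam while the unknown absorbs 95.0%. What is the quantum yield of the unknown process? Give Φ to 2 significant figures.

Photons absorbed by the actinometer: 1.54×10⁻⁶ / 0.130 = 1.185×10⁻⁵ mol.
Incident flux: 1.185×10⁻⁵ / 0.897 = 1.321×10⁻⁵ einstein.
Absorbed by unknown: 0.950 × 1.321×10⁻⁵ = 1.255×10⁻⁵ mol.
Φ(unknown) = 6.51×10⁻⁶ / 1.255×10⁻⁵ = 0.52.

Φ = 0.52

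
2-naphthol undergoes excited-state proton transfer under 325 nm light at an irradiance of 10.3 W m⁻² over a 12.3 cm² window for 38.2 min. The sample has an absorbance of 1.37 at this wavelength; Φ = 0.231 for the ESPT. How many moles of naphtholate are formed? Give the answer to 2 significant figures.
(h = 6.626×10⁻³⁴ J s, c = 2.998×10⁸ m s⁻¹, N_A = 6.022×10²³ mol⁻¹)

Photon energy at 325 nm: hc/λ = (6.626×10⁻³⁴)(2.998×10⁸)/(325×10⁻⁹) = 6.112×10⁻¹⁹ J.
Energy delivered: (10.3 W m⁻²)(12.3×10⁻⁴ m²)(2292 s) = 29.04 J.
Photons incident: 29.04 / 6.112×10⁻¹⁹ = 4.751×10¹⁹, i.e. 4.751×10¹⁹/6.022×10²³ = 7.889×10⁻⁵ mol.
Fraction absorbed: 1 − 10^(−1.37) = 0.9573.
Photons absorbed: 0.9573 × 7.889×10⁻⁵ = 7.552×10⁻⁵ mol.
Product: Φ × n_abs = 0.231 × 7.552×10⁻⁵ = 1.745×10⁻⁵ mol.

1.7×10⁻⁵ mol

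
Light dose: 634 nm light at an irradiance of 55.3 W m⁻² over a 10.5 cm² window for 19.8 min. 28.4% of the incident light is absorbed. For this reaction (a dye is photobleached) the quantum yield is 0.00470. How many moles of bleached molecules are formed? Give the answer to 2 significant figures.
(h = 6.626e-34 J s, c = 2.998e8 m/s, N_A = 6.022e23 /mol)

4.9e-7 mol

Photon energy at 634 nm: hc/λ = (6.626e-34)(2.998e8)/(634e-9) = 3.133e-19 J.
Energy delivered: (55.3 W m⁻²)(10.5e-4 m²)(1188 s) = 68.98 J.
Photons incident: 68.98 / 3.133e-19 = 2.202e20, i.e. 2.202e20/6.022e23 = 3.657e-4 mol.
Photons absorbed: 0.284 × 3.657e-4 = 1.039e-4 mol.
Product: Φ × n_abs = 0.00470 × 1.039e-4 = 4.883e-7 mol.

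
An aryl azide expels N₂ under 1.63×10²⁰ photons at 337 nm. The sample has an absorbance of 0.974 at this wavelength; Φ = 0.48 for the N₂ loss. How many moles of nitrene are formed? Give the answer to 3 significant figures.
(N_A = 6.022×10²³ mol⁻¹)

Moles of photons: 1.63×10²⁰ / 6.022×10²³ = 2.707×10⁻⁴ mol.
Fraction absorbed: 1 − 10^(−0.974) = 0.8938.
Photons absorbed: 0.8938 × 2.707×10⁻⁴ = 2.420×10⁻⁴ mol.
Product: Φ × n_abs = 0.48 × 2.420×10⁻⁴ = 1.162×10⁻⁴ mol.

1.16×10⁻⁴ mol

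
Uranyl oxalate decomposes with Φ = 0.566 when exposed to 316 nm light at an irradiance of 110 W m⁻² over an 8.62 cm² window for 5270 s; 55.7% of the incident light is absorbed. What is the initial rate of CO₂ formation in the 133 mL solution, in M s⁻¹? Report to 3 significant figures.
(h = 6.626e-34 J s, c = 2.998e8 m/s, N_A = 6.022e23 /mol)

5.94e-7 M s⁻¹

Photon energy at 316 nm: hc/λ = (6.626e-34)(2.998e8)/(316e-9) = 6.286e-19 J.
Energy delivered: (110 W m⁻²)(8.62e-4 m²)(5270 s) = 499.7 J.
Photons incident: 499.7 / 6.286e-19 = 7.949e20, i.e. 7.949e20/6.022e23 = 0.001320 mol.
Photons absorbed: 0.557 × 0.001320 = 7.352e-4 mol.
Product formed: 0.566 × 7.352e-4 = 4.161e-4 mol.
Rate: 4.161e-4 mol / (5270 s × 0.133 L) = 5.94e-7 M s⁻¹.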